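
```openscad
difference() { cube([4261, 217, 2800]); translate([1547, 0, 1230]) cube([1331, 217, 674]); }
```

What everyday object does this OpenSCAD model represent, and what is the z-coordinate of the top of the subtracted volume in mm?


A wall with a window opening. The window head height is 1904 mm.

A wall with a rectangular opening subtracted — a window. Sill at z = 1230, opening 674 mm tall, so the head is at 1230 + 674 = 1904 mm.


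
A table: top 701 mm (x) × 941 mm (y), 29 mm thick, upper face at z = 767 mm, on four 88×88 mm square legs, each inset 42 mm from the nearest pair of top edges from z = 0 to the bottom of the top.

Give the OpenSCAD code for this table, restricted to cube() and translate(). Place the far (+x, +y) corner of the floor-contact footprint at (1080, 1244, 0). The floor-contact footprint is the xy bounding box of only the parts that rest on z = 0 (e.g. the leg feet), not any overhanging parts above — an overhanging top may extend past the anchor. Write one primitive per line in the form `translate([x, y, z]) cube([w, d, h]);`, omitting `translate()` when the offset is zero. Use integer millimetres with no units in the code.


translate([421, 345, 738]) cube([701, 941, 29]);
translate([463, 387, 0]) cube([88, 88, 738]);
translate([992, 387, 0]) cube([88, 88, 738]);
translate([463, 1156, 0]) cube([88, 88, 738]);
translate([992, 1156, 0]) cube([88, 88, 738]);


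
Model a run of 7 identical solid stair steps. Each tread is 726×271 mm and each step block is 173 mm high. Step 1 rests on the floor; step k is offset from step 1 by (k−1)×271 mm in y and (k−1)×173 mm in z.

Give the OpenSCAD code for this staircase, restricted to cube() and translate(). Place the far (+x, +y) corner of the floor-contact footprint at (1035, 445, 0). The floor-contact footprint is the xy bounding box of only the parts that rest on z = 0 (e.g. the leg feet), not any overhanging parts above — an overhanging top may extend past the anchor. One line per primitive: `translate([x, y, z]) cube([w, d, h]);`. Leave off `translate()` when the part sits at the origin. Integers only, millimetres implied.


translate([309, 174, 0]) cube([726, 271, 173]);
translate([309, 445, 173]) cube([726, 271, 173]);
translate([309, 716, 346]) cube([726, 271, 173]);
translate([309, 987, 519]) cube([726, 271, 173]);
translate([309, 1258, 692]) cube([726, 271, 173]);
translate([309, 1529, 865]) cube([726, 271, 173]);
translate([309, 1800, 1038]) cube([726, 271, 173]);


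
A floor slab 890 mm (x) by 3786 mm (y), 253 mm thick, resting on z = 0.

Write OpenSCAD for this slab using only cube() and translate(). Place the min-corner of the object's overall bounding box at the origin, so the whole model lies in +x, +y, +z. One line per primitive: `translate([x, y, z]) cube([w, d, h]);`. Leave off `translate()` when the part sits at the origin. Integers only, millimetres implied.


cube([890, 3786, 253]);


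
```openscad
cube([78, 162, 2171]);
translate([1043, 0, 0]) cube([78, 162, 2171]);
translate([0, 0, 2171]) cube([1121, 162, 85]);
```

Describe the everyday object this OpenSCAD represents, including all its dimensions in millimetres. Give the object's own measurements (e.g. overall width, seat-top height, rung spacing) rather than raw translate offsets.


A door frame. The clear opening is 965 mm wide and 2171 mm high. Two 78 mm wide jambs, 162 mm deep, stand either side of the opening from the floor to the top of the opening. A 85 mm thick head sits across the top of both jambs, spanning the full outside width of the frame.


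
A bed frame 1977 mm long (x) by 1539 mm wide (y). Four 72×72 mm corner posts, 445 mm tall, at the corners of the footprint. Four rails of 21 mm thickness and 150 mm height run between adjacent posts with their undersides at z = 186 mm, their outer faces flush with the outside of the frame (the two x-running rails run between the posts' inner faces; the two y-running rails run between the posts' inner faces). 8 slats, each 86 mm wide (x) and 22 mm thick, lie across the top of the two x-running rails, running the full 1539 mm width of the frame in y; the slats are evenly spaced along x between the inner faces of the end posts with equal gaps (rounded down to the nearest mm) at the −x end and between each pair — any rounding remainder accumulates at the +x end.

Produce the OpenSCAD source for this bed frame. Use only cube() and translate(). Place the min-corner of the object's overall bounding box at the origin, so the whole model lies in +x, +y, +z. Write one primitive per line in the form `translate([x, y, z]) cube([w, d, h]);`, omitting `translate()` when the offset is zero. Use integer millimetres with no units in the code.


// slat z = rail_z + rail_h = 186 + 150 = 336
// slat gap = ⌊(1833 − 8·86) / 9⌋ = 127
cube([72, 72, 445]);
translate([0, 1467, 0]) cube([72, 72, 445]);
translate([1905, 0, 0]) cube([72, 72, 445]);
translate([1905, 1467, 0]) cube([72, 72, 445]);
translate([72, 0, 186]) cube([1833, 21, 150]);
translate([72, 1518, 186]) cube([1833, 21, 150]);
translate([0, 72, 186]) cube([21, 1395, 150]);
translate([1956, 72, 186]) cube([21, 1395, 150]);
translate([199, 0, 336]) cube([86, 1539, 22]);
translate([412, 0, 336]) cube([86, 1539, 22]);
translate([625, 0, 336]) cube([86, 1539, 22]);
translate([838, 0, 336]) cube([86, 1539, 22]);
translate([1051, 0, 336]) cube([86, 1539, 22]);
translate([1264, 0, 336]) cube([86, 1539, 22]);
translate([1477, 0, 336]) cube([86, 1539, 22]);
translate([1690, 0, 336]) cube([86, 1539, 22]);


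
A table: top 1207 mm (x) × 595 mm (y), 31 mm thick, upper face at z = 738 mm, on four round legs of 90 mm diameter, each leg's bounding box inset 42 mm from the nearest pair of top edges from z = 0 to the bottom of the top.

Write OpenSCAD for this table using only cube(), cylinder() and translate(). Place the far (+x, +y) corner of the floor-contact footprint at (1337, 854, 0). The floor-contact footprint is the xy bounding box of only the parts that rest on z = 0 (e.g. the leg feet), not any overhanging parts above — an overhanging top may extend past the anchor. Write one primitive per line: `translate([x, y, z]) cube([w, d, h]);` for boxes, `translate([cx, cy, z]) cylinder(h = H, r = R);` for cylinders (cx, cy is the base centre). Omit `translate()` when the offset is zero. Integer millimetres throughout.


translate([172, 301, 707]) cube([1207, 595, 31]);
translate([259, 388, 0]) cylinder(h = 707, r = 45);
translate([1292, 388, 0]) cylinder(h = 707, r = 45);
translate([259, 809, 0]) cylinder(h = 707, r = 45);
translate([1292, 809, 0]) cylinder(h = 707, r = 45);


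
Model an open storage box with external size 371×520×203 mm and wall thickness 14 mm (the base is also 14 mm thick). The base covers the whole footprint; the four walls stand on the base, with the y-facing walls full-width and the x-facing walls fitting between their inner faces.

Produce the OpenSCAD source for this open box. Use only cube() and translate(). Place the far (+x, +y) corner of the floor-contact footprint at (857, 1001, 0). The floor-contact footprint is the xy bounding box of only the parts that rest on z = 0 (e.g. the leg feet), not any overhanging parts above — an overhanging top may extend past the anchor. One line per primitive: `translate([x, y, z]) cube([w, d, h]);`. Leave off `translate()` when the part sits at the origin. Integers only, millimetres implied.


translate([486, 481, 0]) cube([371, 520, 14]);
translate([486, 481, 14]) cube([371, 14, 189]);
translate([486, 987, 14]) cube([371, 14, 189]);
translate([486, 495, 14]) cube([14, 492, 189]);
translate([843, 495, 14]) cube([14, 492, 189]);


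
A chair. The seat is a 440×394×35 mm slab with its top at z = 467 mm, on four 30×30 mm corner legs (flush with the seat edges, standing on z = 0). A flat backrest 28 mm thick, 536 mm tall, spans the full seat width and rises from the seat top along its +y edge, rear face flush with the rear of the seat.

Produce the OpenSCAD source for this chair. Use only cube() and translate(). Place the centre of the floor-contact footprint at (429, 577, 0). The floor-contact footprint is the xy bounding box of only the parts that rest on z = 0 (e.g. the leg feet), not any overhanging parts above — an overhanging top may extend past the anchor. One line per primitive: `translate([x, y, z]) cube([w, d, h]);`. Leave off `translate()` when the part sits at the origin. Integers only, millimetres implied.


translate([209, 380, 432]) cube([440, 394, 35]);
translate([209, 380, 0]) cube([30, 30, 432]);
translate([619, 380, 0]) cube([30, 30, 432]);
translate([209, 744, 0]) cube([30, 30, 432]);
translate([619, 744, 0]) cube([30, 30, 432]);
translate([209, 746, 467]) cube([440, 28, 536]);


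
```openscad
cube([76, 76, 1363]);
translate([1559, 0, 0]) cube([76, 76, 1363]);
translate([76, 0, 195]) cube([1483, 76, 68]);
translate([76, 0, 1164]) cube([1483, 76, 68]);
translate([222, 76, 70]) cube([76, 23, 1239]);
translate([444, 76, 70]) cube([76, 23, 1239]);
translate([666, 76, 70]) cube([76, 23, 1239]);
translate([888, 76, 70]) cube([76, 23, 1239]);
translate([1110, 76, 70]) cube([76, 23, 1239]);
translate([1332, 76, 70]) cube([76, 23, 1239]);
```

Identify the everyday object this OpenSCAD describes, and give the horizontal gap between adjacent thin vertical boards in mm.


A fence section. The picket gap is 146 mm.

Two posts, two rails, 6 pickets — a fence section. Span 1483 mm holds 6 pickets of 76 mm with 7 equal gaps: ⌊(1483 − 6·76) / 7⌋ = 146 mm.


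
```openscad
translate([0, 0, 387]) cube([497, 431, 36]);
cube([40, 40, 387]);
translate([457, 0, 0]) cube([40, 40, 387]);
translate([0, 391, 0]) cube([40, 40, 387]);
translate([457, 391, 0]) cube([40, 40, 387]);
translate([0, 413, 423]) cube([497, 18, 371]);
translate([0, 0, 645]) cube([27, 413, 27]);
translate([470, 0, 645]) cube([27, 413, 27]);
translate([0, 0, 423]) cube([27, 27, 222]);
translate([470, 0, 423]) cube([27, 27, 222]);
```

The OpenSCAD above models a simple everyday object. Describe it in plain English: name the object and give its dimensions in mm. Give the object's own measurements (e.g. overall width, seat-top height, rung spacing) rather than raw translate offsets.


A chair. The seat is a 497×431×36 mm slab with its top at z = 423 mm, on four 40×40 mm corner legs (flush with the seat edges, standing on z = 0). A flat backrest 18 mm thick, 371 mm tall, spans the full seat width and rises from the seat top along its +y edge, rear face flush with the rear of the seat. Two armrests of 27×27 mm section run along each side from the seat's front edge to the front of the backrest, top faces 249 mm above the seat top and outer faces flush with the seat's x-edges; a 27×27 mm post under the front of each armrest stands on the seat at the front corner.


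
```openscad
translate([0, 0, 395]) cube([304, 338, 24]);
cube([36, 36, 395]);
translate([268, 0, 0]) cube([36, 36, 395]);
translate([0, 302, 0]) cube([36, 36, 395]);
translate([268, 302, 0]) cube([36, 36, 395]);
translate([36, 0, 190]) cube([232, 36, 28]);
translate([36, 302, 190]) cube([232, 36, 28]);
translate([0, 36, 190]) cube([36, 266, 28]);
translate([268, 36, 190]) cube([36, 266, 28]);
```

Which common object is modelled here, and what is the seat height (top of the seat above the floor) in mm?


A stool. The seat height is 419 mm.

A 304×338×24 slab at z = 395 on four corner posts — a stool. The seat top is 395 + 24 = 419 mm.


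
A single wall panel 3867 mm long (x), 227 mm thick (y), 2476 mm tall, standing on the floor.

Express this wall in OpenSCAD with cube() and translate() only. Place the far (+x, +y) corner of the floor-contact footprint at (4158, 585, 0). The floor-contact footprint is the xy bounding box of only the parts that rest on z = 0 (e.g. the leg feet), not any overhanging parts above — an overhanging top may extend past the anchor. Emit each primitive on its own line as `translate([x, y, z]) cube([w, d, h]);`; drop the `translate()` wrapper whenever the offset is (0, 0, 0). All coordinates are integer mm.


translate([291, 358, 0]) cube([3867, 227, 2476]);


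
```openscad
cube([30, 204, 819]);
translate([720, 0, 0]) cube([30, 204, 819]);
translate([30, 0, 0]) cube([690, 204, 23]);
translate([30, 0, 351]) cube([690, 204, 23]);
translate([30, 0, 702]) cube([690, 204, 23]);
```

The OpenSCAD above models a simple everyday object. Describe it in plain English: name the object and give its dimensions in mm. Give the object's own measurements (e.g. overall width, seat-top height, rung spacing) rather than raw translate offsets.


An open bookshelf. Two side panels, each 30 mm thick, 204 mm deep and 819 mm tall, stand 750 mm apart (outside-to-outside). Between them sit 3 shelves, each 23 mm thick and 204 mm deep, spanning the full gap between the sides. The bottom shelf rests on the floor (its underside at z = 0) and the clear gap between one shelf's top and the next shelf's underside is 328 mm.


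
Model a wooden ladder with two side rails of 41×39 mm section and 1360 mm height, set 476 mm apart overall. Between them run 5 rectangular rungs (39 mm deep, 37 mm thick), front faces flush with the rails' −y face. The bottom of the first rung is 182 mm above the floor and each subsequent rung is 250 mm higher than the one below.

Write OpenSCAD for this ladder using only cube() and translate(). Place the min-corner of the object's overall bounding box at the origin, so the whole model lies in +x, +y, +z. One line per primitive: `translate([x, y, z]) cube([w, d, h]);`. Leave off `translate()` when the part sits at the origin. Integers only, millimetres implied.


cube([41, 39, 1360]);
translate([435, 0, 0]) cube([41, 39, 1360]);
translate([41, 0, 182]) cube([394, 39, 37]);
translate([41, 0, 432]) cube([394, 39, 37]);
translate([41, 0, 682]) cube([394, 39, 37]);
translate([41, 0, 932]) cube([394, 39, 37]);
translate([41, 0, 1182]) cube([394, 39, 37]);


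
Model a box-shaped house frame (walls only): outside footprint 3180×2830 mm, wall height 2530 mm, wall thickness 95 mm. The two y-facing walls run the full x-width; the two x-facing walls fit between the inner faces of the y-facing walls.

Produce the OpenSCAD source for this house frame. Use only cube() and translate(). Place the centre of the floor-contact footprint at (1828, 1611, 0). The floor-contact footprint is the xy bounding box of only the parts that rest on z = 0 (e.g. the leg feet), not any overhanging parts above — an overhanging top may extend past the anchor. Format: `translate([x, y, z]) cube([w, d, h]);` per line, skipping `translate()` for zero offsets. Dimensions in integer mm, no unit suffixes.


translate([238, 196, 0]) cube([3180, 95, 2530]);
translate([238, 2931, 0]) cube([3180, 95, 2530]);
translate([238, 291, 0]) cube([95, 2640, 2530]);
translate([3323, 291, 0]) cube([95, 2640, 2530]);


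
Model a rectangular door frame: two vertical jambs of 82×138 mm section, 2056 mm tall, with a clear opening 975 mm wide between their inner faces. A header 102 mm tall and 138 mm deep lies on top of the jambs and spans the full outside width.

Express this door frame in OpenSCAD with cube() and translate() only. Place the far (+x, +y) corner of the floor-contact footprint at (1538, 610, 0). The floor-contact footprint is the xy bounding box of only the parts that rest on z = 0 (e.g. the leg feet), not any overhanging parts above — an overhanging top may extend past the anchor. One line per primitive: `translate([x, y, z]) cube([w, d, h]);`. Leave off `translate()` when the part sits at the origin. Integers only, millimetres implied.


translate([399, 472, 0]) cube([82, 138, 2056]);
translate([1456, 472, 0]) cube([82, 138, 2056]);
translate([399, 472, 2056]) cube([1139, 138, 102]);


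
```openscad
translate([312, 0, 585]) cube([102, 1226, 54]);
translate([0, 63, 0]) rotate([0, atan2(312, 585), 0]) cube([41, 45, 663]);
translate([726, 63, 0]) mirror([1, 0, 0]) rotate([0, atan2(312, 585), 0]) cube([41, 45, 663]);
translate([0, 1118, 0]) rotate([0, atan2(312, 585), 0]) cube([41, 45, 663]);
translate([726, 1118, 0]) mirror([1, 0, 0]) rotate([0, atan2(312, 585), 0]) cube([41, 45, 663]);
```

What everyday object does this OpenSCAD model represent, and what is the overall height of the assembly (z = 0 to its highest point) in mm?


A sawhorse. The overall height is 639 mm.

A beam across two mirrored pairs of raked legs — a sawhorse. The beam's underside is at z = 585 (matching the legs' vertical rise in atan2(312, 585)) and the beam is 54 mm tall, so its top is at 585 + 54 = 639 mm. The raked legs top out at the beam's underside, so that is the highest point.


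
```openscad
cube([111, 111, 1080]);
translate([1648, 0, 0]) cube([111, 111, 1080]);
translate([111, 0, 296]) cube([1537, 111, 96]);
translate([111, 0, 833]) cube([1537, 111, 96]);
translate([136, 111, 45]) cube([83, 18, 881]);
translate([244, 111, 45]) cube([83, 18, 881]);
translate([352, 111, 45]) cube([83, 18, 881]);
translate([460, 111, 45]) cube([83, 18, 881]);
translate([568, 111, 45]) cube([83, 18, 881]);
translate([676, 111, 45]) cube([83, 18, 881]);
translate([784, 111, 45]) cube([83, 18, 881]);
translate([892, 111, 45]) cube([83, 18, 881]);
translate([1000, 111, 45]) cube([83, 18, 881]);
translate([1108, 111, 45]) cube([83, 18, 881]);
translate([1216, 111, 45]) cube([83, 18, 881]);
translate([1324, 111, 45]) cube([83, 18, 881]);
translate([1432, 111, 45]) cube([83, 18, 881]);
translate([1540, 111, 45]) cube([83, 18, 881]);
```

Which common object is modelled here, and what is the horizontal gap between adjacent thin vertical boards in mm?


A fence section. The picket gap is 25 mm.

Two posts, two rails, 14 pickets — a fence section. Span 1537 mm holds 14 pickets of 83 mm with 15 equal gaps: ⌊(1537 − 14·83) / 15⌋ = 25 mm.


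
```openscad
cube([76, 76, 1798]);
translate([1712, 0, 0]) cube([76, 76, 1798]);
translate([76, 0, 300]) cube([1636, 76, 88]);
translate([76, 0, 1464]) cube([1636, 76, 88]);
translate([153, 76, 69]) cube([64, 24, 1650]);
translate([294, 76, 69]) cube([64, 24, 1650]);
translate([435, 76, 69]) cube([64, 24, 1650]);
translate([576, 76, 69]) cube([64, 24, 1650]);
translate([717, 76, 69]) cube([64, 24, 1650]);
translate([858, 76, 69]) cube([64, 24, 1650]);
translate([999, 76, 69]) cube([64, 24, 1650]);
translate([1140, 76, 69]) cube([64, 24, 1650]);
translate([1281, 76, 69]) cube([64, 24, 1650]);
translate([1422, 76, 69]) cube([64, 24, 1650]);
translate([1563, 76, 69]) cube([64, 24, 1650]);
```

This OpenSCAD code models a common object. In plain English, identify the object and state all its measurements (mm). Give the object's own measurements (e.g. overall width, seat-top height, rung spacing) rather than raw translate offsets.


A fence section. Two 76×76 mm posts, 1798 mm tall, stand on the floor with a clear span of 1636 mm between their inner faces. Two horizontal rails of 76×88 mm section span the gap between the posts with their undersides at z = 300 mm and z = 1464 mm, flush with the posts' −y face. 11 pickets, each 64 mm wide, 24 mm thick and 1650 mm tall, are fixed to the +y face of the rails with their bottoms at z = 69 mm, spaced across the span with a 77 mm gap after the −x post and between neighbouring pickets, with 85 mm left before the +x post.


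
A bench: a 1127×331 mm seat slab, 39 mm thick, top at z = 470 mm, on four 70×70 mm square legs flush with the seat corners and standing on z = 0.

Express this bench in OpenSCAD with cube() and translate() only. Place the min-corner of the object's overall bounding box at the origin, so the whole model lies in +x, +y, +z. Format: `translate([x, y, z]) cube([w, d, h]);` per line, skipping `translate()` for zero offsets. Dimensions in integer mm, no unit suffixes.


translate([0, 0, 431]) cube([1127, 331, 39]);
cube([70, 70, 431]);
translate([0, 261, 0]) cube([70, 70, 431]);
translate([1057, 0, 0]) cube([70, 70, 431]);
translate([1057, 261, 0]) cube([70, 70, 431]);


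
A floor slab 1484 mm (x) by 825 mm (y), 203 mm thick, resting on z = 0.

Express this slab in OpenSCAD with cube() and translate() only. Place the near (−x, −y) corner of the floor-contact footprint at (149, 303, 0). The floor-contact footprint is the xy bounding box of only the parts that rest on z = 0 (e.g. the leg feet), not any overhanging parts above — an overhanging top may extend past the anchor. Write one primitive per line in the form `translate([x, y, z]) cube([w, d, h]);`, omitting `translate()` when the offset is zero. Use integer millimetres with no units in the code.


translate([149, 303, 0]) cube([1484, 825, 203]);


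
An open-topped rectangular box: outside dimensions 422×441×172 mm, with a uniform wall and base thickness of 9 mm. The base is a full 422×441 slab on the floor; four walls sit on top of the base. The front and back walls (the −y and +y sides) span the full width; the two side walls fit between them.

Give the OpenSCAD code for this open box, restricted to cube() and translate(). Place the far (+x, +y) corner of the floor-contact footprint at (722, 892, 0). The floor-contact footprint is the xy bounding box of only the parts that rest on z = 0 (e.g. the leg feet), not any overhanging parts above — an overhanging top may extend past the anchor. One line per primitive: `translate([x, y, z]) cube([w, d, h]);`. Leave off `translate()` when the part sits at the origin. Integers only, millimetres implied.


translate([300, 451, 0]) cube([422, 441, 9]);
translate([300, 451, 9]) cube([422, 9, 163]);
translate([300, 883, 9]) cube([422, 9, 163]);
translate([300, 460, 9]) cube([9, 423, 163]);
translate([713, 460, 9]) cube([9, 423, 163]);


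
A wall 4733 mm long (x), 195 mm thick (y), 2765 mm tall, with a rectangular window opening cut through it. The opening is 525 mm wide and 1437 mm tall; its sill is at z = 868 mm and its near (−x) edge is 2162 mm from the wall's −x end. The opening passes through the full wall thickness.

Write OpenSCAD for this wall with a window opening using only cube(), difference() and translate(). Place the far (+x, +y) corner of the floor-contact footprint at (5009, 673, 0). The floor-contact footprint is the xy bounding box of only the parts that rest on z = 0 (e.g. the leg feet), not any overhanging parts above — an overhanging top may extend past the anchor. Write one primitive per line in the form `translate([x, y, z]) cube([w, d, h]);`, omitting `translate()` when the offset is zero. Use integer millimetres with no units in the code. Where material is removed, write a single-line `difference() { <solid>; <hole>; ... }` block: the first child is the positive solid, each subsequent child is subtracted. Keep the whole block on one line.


difference() { translate([276, 478, 0]) cube([4733, 195, 2765]); translate([2438, 478, 868]) cube([525, 195, 1437]); }


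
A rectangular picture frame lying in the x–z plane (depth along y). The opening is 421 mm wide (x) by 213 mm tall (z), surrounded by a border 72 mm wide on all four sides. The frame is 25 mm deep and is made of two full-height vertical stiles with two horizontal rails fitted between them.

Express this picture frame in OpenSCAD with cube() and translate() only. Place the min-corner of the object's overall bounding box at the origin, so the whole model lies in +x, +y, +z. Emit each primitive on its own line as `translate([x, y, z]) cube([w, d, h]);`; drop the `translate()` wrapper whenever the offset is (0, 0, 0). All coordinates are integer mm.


cube([72, 25, 357]);
translate([493, 0, 0]) cube([72, 25, 357]);
translate([72, 0, 0]) cube([421, 25, 72]);
translate([72, 0, 285]) cube([421, 25, 72]);


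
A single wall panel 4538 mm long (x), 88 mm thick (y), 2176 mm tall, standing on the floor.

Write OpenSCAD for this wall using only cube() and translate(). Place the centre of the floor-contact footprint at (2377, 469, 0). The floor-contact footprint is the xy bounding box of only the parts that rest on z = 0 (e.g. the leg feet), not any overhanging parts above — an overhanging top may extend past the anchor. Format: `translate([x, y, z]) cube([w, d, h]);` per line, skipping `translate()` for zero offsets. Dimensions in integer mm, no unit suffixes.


translate([108, 425, 0]) cube([4538, 88, 2176]);


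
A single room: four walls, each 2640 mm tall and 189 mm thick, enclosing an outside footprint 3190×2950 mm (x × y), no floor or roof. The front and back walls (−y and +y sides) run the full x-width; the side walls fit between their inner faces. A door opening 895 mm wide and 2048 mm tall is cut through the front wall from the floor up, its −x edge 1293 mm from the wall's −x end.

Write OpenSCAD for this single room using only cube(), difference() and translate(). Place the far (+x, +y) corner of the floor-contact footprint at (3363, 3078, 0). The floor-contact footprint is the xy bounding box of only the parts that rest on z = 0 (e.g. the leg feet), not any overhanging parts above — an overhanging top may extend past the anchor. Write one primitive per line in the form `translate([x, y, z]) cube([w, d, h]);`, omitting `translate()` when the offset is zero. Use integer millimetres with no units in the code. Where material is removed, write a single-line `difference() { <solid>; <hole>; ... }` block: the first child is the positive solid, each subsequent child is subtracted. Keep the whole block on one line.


difference() { translate([173, 128, 0]) cube([3190, 189, 2640]); translate([1466, 128, 0]) cube([895, 189, 2048]); }
translate([173, 2889, 0]) cube([3190, 189, 2640]);
translate([173, 317, 0]) cube([189, 2572, 2640]);
translate([3174, 317, 0]) cube([189, 2572, 2640]);


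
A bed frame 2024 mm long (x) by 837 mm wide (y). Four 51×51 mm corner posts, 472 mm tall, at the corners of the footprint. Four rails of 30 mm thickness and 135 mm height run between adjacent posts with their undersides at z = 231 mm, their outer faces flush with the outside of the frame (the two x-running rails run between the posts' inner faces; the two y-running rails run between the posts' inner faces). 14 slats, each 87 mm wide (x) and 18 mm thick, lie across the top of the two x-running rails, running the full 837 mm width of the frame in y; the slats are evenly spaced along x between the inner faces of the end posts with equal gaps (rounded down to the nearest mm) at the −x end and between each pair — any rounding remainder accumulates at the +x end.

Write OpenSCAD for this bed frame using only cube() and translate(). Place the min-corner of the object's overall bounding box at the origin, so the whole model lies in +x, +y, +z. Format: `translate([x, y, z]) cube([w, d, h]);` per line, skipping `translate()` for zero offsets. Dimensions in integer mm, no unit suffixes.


cube([51, 51, 472]);
translate([0, 786, 0]) cube([51, 51, 472]);
translate([1973, 0, 0]) cube([51, 51, 472]);
translate([1973, 786, 0]) cube([51, 51, 472]);
translate([51, 0, 231]) cube([1922, 30, 135]);
translate([51, 807, 231]) cube([1922, 30, 135]);
translate([0, 51, 231]) cube([30, 735, 135]);
translate([1994, 51, 231]) cube([30, 735, 135]);
translate([97, 0, 366]) cube([87, 837, 18]);
translate([230, 0, 366]) cube([87, 837, 18]);
translate([363, 0, 366]) cube([87, 837, 18]);
translate([496, 0, 366]) cube([87, 837, 18]);
translate([629, 0, 366]) cube([87, 837, 18]);
translate([762, 0, 366]) cube([87, 837, 18]);
translate([895, 0, 366]) cube([87, 837, 18]);
translate([1028, 0, 366]) cube([87, 837, 18]);
translate([1161, 0, 366]) cube([87, 837, 18]);
translate([1294, 0, 366]) cube([87, 837, 18]);
translate([1427, 0, 366]) cube([87, 837, 18]);
translate([1560, 0, 366]) cube([87, 837, 18]);
translate([1693, 0, 366]) cube([87, 837, 18]);
translate([1826, 0, 366]) cube([87, 837, 18]);


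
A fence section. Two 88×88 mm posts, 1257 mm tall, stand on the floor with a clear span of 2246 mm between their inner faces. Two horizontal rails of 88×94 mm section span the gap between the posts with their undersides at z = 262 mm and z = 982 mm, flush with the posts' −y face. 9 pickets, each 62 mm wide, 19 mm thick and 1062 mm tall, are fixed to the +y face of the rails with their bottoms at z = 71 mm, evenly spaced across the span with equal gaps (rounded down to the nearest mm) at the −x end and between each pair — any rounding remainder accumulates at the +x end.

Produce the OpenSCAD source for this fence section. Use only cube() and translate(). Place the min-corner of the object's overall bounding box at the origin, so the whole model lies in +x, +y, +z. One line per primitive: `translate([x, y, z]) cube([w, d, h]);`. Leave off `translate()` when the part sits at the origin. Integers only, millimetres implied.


cube([88, 88, 1257]);
translate([2334, 0, 0]) cube([88, 88, 1257]);
translate([88, 0, 262]) cube([2246, 88, 94]);
translate([88, 0, 982]) cube([2246, 88, 94]);
translate([256, 88, 71]) cube([62, 19, 1062]);
translate([486, 88, 71]) cube([62, 19, 1062]);
translate([716, 88, 71]) cube([62, 19, 1062]);
translate([946, 88, 71]) cube([62, 19, 1062]);
translate([1176, 88, 71]) cube([62, 19, 1062]);
translate([1406, 88, 71]) cube([62, 19, 1062]);
translate([1636, 88, 71]) cube([62, 19, 1062]);
translate([1866, 88, 71]) cube([62, 19, 1062]);
translate([2096, 88, 71]) cube([62, 19, 1062]);


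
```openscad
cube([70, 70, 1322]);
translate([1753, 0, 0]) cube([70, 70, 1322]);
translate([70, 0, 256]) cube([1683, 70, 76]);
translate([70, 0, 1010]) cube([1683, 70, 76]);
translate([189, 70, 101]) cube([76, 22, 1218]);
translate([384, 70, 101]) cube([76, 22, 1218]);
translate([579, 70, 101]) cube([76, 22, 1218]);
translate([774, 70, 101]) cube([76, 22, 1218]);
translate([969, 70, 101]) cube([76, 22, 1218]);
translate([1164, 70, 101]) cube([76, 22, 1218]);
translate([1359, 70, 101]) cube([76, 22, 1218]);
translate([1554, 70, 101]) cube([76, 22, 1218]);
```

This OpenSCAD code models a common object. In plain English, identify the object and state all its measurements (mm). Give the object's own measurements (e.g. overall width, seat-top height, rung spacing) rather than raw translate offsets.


A fence section. Two 70×70 mm posts, 1322 mm tall, stand on the floor with a clear span of 1683 mm between their inner faces. Two horizontal rails of 70×76 mm section span the gap between the posts with their undersides at z = 256 mm and z = 1010 mm, flush with the posts' −y face. 8 pickets, each 76 mm wide, 22 mm thick and 1218 mm tall, are fixed to the +y face of the rails with their bottoms at z = 101 mm, spaced across the span with a 119 mm gap after the −x post and between neighbouring pickets, with 123 mm left before the +x post.


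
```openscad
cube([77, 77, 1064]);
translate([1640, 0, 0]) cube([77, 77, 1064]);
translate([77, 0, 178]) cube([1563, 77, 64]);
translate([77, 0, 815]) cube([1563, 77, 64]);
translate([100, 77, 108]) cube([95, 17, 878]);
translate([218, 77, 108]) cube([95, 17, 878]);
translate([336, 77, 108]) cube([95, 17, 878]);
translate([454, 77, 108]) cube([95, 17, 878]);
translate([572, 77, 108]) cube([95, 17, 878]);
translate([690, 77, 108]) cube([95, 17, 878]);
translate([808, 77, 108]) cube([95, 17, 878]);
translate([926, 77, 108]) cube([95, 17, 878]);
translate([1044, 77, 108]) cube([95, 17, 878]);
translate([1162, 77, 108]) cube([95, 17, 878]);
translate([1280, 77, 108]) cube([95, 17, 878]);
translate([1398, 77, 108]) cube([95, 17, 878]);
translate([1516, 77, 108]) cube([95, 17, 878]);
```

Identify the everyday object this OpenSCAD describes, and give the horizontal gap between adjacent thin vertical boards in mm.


A fence section. The picket gap is 23 mm.

Two posts, two rails, 13 pickets — a fence section. Span 1563 mm holds 13 pickets of 95 mm with 14 equal gaps: ⌊(1563 − 13·95) / 14⌋ = 23 mm.


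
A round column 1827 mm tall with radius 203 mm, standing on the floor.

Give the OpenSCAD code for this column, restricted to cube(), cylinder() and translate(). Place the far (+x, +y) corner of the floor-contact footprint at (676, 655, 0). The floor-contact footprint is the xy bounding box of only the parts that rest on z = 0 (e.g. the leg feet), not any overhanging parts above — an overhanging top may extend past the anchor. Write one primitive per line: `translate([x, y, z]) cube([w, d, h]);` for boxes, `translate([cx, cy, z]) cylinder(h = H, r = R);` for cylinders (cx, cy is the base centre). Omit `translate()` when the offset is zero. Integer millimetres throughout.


translate([473, 452, 0]) cylinder(h = 1827, r = 203);


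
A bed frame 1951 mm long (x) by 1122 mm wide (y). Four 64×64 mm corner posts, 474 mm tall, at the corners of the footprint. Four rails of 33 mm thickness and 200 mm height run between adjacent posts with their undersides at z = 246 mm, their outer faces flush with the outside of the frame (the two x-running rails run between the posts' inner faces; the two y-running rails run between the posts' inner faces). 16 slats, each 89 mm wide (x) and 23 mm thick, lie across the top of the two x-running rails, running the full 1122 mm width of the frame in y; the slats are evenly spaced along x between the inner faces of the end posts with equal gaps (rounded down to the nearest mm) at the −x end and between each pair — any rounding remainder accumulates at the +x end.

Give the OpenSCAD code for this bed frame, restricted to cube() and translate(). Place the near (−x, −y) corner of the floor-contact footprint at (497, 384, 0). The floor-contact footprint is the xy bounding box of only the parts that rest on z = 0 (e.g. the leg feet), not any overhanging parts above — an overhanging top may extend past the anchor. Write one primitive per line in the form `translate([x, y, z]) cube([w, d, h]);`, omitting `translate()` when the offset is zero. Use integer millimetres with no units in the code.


translate([497, 384, 0]) cube([64, 64, 474]);
translate([497, 1442, 0]) cube([64, 64, 474]);
translate([2384, 384, 0]) cube([64, 64, 474]);
translate([2384, 1442, 0]) cube([64, 64, 474]);
translate([561, 384, 246]) cube([1823, 33, 200]);
translate([561, 1473, 246]) cube([1823, 33, 200]);
translate([497, 448, 246]) cube([33, 994, 200]);
translate([2415, 448, 246]) cube([33, 994, 200]);
translate([584, 384, 446]) cube([89, 1122, 23]);
translate([696, 384, 446]) cube([89, 1122, 23]);
translate([808, 384, 446]) cube([89, 1122, 23]);
translate([920, 384, 446]) cube([89, 1122, 23]);
translate([1032, 384, 446]) cube([89, 1122, 23]);
translate([1144, 384, 446]) cube([89, 1122, 23]);
translate([1256, 384, 446]) cube([89, 1122, 23]);
translate([1368, 384, 446]) cube([89, 1122, 23]);
translate([1480, 384, 446]) cube([89, 1122, 23]);
translate([1592, 384, 446]) cube([89, 1122, 23]);
translate([1704, 384, 446]) cube([89, 1122, 23]);
translate([1816, 384, 446]) cube([89, 1122, 23]);
translate([1928, 384, 446]) cube([89, 1122, 23]);
translate([2040, 384, 446]) cube([89, 1122, 23]);
translate([2152, 384, 446]) cube([89, 1122, 23]);
translate([2264, 384, 446]) cube([89, 1122, 23]);


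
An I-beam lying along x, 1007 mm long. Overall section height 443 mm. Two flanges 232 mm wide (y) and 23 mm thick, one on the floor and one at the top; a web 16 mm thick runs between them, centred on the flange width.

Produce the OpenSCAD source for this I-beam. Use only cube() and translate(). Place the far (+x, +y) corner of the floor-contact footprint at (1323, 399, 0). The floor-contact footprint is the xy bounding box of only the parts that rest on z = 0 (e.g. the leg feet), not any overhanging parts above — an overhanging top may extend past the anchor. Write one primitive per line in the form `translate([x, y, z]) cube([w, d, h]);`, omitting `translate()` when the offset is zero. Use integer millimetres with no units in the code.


translate([316, 167, 0]) cube([1007, 232, 23]);
translate([316, 275, 23]) cube([1007, 16, 397]);
translate([316, 167, 420]) cube([1007, 232, 23]);


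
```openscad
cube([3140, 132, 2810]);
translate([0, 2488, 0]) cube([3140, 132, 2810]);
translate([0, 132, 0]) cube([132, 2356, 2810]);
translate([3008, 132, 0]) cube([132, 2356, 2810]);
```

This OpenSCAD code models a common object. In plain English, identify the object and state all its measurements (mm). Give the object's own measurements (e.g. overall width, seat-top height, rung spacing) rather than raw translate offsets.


The wall frame of a small rectangular building: four walls, each 2810 mm tall and 132 mm thick, enclosing a footprint 3140 mm (x) by 2620 mm (y) outside-to-outside, with no floor or roof. The front and back walls (the −y and +y sides) span the full width; the two side walls fit between them.


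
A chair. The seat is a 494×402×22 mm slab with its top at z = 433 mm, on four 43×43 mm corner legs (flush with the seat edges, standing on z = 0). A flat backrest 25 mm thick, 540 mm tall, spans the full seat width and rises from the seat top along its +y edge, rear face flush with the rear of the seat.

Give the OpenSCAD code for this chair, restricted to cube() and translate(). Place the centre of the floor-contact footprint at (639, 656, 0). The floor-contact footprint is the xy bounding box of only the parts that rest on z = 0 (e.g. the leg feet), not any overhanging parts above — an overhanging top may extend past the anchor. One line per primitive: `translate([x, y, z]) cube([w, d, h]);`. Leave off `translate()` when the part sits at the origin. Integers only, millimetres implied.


// leg_h = 433 - 22 = 411
translate([392, 455, 411]) cube([494, 402, 22]);
translate([392, 455, 0]) cube([43, 43, 411]);
translate([843, 455, 0]) cube([43, 43, 411]);
translate([392, 814, 0]) cube([43, 43, 411]);
translate([843, 814, 0]) cube([43, 43, 411]);
translate([392, 832, 433]) cube([494, 25, 540]);


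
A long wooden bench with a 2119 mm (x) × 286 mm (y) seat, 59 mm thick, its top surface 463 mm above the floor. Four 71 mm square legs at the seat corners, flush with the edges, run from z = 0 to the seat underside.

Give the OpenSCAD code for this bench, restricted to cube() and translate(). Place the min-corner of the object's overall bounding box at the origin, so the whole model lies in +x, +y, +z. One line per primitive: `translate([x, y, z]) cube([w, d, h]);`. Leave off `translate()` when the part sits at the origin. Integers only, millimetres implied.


// leg_h = 463 − 59 = 404
translate([0, 0, 404]) cube([2119, 286, 59]);
cube([71, 71, 404]);
translate([0, 215, 0]) cube([71, 71, 404]);
translate([2048, 0, 0]) cube([71, 71, 404]);
translate([2048, 215, 0]) cube([71, 71, 404]);


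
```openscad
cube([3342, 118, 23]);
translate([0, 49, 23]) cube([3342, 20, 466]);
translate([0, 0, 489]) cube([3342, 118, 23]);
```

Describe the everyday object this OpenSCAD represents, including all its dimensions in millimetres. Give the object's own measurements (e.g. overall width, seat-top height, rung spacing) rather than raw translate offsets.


An I-beam lying along x, 3342 mm long. Overall section height 512 mm. Two flanges 118 mm wide (y) and 23 mm thick, one on the floor and one at the top; a web 20 mm thick runs between them, centred on the flange width.


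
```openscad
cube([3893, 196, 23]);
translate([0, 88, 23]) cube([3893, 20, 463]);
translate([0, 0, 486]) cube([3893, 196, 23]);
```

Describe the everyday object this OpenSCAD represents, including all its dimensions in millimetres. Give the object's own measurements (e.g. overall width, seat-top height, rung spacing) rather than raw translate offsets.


An I-beam lying along x, 3893 mm long. Overall section height 509 mm. Two flanges 196 mm wide (y) and 23 mm thick, one on the floor and one at the top; a web 20 mm thick runs between them, centred on the flange width.


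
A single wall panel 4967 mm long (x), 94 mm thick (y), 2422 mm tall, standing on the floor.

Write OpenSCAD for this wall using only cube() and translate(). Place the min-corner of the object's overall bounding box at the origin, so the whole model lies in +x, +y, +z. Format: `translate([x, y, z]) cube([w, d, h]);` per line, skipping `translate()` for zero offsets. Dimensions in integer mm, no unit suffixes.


cube([4967, 94, 2422]);


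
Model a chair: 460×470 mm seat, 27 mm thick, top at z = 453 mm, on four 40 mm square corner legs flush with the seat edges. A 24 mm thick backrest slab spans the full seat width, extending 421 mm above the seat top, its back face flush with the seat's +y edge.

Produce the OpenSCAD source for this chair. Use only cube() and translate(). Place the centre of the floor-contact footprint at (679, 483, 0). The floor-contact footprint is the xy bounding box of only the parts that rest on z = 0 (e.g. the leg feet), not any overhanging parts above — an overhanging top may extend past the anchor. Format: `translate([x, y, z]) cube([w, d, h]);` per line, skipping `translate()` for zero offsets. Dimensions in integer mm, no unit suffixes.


translate([449, 248, 426]) cube([460, 470, 27]);
translate([449, 248, 0]) cube([40, 40, 426]);
translate([869, 248, 0]) cube([40, 40, 426]);
translate([449, 678, 0]) cube([40, 40, 426]);
translate([869, 678, 0]) cube([40, 40, 426]);
translate([449, 694, 453]) cube([460, 24, 421]);
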